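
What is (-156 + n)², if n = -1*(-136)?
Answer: 400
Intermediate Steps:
n = 136
(-156 + n)² = (-156 + 136)² = (-20)² = 400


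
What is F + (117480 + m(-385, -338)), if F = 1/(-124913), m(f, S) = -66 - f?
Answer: 14714626486/124913 ≈ 1.1780e+5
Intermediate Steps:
F = -1/124913 ≈ -8.0056e-6
F + (117480 + m(-385, -338)) = -1/124913 + (117480 + (-66 - 1*(-385))) = -1/124913 + (117480 + (-66 + 385)) = -1/124913 + (117480 + 319) = -1/124913 + 117799 = 14714626486/124913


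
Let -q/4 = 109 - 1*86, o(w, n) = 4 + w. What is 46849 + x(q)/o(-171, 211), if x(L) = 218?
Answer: 7823565/167 ≈ 46848.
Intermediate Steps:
q = -92 (q = -4*(109 - 1*86) = -4*(109 - 86) = -4*23 = -92)
46849 + x(q)/o(-171, 211) = 46849 + 218/(4 - 171) = 46849 + 218/(-167) = 46849 + 218*(-1/167) = 46849 - 218/167 = 7823565/167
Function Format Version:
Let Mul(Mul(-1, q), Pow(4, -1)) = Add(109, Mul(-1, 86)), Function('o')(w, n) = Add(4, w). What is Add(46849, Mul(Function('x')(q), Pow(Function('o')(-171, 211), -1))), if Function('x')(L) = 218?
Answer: Rational(7823565, 167) ≈ 46848.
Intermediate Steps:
q = -92 (q = Mul(-4, Add(109, Mul(-1, 86))) = Mul(-4, Add(109, -86)) = Mul(-4, 23) = -92)
Add(46849, Mul(Function('x')(q), Pow(Function('o')(-171, 211), -1))) = Add(46849, Mul(218, Pow(Add(4, -171), -1))) = Add(46849, Mul(218, Pow(-167, -1))) = Add(46849, Mul(218, Rational(-1, 167))) = Add(46849, Rational(-218, 167)) = Rational(7823565, 167)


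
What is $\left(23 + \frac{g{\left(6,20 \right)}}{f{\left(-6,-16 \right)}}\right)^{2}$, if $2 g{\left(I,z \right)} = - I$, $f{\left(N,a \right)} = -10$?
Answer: $\frac{54289}{100} \approx 542.89$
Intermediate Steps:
$g{\left(I,z \right)} = - \frac{I}{2}$ ($g{\left(I,z \right)} = \frac{\left(-1\right) I}{2} = - \frac{I}{2}$)
$\left(23 + \frac{g{\left(6,20 \right)}}{f{\left(-6,-16 \right)}}\right)^{2} = \left(23 + \frac{\left(- \frac{1}{2}\right) 6}{-10}\right)^{2} = \left(23 - - \frac{3}{10}\right)^{2} = \left(23 + \frac{3}{10}\right)^{2} = \left(\frac{233}{10}\right)^{2} = \frac{54289}{100}$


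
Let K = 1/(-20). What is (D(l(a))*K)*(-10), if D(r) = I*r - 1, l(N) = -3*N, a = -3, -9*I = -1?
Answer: 0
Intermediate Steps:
I = ⅑ (I = -⅑*(-1) = ⅑ ≈ 0.11111)
K = -1/20 ≈ -0.050000
D(r) = -1 + r/9 (D(r) = r/9 - 1 = -1 + r/9)
(D(l(a))*K)*(-10) = ((-1 + (-3*(-3))/9)*(-1/20))*(-10) = ((-1 + (⅑)*9)*(-1/20))*(-10) = ((-1 + 1)*(-1/20))*(-10) = (0*(-1/20))*(-10) = 0*(-10) = 0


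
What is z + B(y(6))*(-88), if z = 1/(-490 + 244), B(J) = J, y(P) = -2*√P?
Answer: -1/246 + 176*√6 ≈ 431.11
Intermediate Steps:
z = -1/246 (z = 1/(-246) = -1/246 ≈ -0.0040650)
z + B(y(6))*(-88) = -1/246 - 2*√6*(-88) = -1/246 + 176*√6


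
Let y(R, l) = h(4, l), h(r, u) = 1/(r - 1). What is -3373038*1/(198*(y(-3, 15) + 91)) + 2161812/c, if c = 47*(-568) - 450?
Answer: -10888224813/40909022 ≈ -266.16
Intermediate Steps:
h(r, u) = 1/(-1 + r)
y(R, l) = ⅓ (y(R, l) = 1/(-1 + 4) = 1/3 = ⅓)
c = -27146 (c = -26696 - 450 = -27146)
-3373038*1/(198*(y(-3, 15) + 91)) + 2161812/c = -3373038*1/(198*(⅓ + 91)) + 2161812/(-27146) = -3373038/((274/3)*198) + 2161812*(-1/27146) = -3373038/18084 - 1080906/13573 = -3373038*1/18084 - 1080906/13573 = -562173/3014 - 1080906/13573 = -10888224813/40909022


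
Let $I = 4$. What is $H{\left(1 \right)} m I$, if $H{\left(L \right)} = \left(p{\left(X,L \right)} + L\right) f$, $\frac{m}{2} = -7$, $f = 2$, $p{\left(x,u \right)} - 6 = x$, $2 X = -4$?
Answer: $-560$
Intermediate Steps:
$X = -2$ ($X = \frac{1}{2} \left(-4\right) = -2$)
$p{\left(x,u \right)} = 6 + x$
$m = -14$ ($m = 2 \left(-7\right) = -14$)
$H{\left(L \right)} = 8 + 2 L$ ($H{\left(L \right)} = \left(\left(6 - 2\right) + L\right) 2 = \left(4 + L\right) 2 = 8 + 2 L$)
$H{\left(1 \right)} m I = \left(8 + 2 \cdot 1\right) \left(\left(-14\right) 4\right) = \left(8 + 2\right) \left(-56\right) = 10 \left(-56\right) = -560$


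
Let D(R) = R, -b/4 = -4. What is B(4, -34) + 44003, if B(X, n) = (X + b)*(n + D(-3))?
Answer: 43263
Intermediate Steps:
b = 16 (b = -4*(-4) = 16)
B(X, n) = (-3 + n)*(16 + X) (B(X, n) = (X + 16)*(n - 3) = (16 + X)*(-3 + n) = (-3 + n)*(16 + X))
B(4, -34) + 44003 = (-48 - 3*4 + 16*(-34) + 4*(-34)) + 44003 = (-48 - 12 - 544 - 136) + 44003 = -740 + 44003 = 43263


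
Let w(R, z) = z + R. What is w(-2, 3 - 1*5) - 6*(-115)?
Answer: 686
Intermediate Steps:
w(R, z) = R + z
w(-2, 3 - 1*5) - 6*(-115) = (-2 + (3 - 1*5)) - 6*(-115) = (-2 + (3 - 5)) + 690 = (-2 - 2) + 690 = -4 + 690 = 686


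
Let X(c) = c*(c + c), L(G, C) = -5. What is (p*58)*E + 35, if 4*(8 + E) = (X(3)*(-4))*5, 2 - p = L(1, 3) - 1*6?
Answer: -73857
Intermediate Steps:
X(c) = 2*c² (X(c) = c*(2*c) = 2*c²)
p = 13 (p = 2 - (-5 - 1*6) = 2 - (-5 - 6) = 2 - 1*(-11) = 2 + 11 = 13)
E = -98 (E = -8 + (((2*3²)*(-4))*5)/4 = -8 + (((2*9)*(-4))*5)/4 = -8 + ((18*(-4))*5)/4 = -8 + (-72*5)/4 = -8 + (¼)*(-360) = -8 - 90 = -98)
(p*58)*E + 35 = (13*58)*(-98) + 35 = 754*(-98) + 35 = -73892 + 35 = -73857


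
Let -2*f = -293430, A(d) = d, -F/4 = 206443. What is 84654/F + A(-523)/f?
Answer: -6425945183/60576569490 ≈ -0.10608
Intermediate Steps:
F = -825772 (F = -4*206443 = -825772)
f = 146715 (f = -1/2*(-293430) = 146715)
84654/F + A(-523)/f = 84654/(-825772) - 523/146715 = 84654*(-1/825772) - 523*1/146715 = -42327/412886 - 523/146715 = -6425945183/60576569490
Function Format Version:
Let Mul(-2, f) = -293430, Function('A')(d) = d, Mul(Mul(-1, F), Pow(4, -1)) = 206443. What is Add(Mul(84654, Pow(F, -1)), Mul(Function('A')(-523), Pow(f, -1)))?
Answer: Rational(-6425945183, 60576569490) ≈ -0.10608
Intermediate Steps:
F = -825772 (F = Mul(-4, 206443) = -825772)
f = 146715 (f = Mul(Rational(-1, 2), -293430) = 146715)
Add(Mul(84654, Pow(F, -1)), Mul(Function('A')(-523), Pow(f, -1))) = Add(Mul(84654, Pow(-825772, -1)), Mul(-523, Pow(146715, -1))) = Add(Mul(84654, Rational(-1, 825772)), Mul(-523, Rational(1, 146715))) = Add(Rational(-42327, 412886), Rational(-523, 146715)) = Rational(-6425945183, 60576569490)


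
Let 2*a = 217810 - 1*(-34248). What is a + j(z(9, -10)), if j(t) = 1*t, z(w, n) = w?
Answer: 126038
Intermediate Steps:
a = 126029 (a = (217810 - 1*(-34248))/2 = (217810 + 34248)/2 = (1/2)*252058 = 126029)
j(t) = t
a + j(z(9, -10)) = 126029 + 9 = 126038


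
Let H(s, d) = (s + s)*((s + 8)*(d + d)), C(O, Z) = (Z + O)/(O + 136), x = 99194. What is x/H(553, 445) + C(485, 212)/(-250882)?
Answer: 627887731762/3584741606117595 ≈ 0.00017516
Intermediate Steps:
C(O, Z) = (O + Z)/(136 + O)
H(s, d) = 4*d*s*(8 + s) (H(s, d) = (2*s)*((8 + s)*(2*d)) = (2*s)*(2*d*(8 + s)) = 4*d*s*(8 + s))
x/H(553, 445) + C(485, 212)/(-250882) = 99194/((4*445*553*(8 + 553))) + ((485 + 212)/(136 + 485))/(-250882) = 99194/((4*445*553*561)) + (697/621)*(-1/250882) = 99194/552214740 + ((1/621)*697)*(-1/250882) = 99194*(1/552214740) + (697/621)*(-1/250882) = 49597/276107370 - 697/155797722 = 627887731762/3584741606117595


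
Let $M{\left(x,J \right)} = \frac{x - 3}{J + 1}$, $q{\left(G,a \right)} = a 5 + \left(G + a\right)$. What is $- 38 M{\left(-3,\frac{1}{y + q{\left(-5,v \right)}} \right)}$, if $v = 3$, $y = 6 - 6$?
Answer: $\frac{1482}{7} \approx 211.71$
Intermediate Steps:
$y = 0$ ($y = 6 - 6 = 0$)
$q{\left(G,a \right)} = G + 6 a$ ($q{\left(G,a \right)} = 5 a + \left(G + a\right) = G + 6 a$)
$M{\left(x,J \right)} = \frac{-3 + x}{1 + J}$
$- 38 M{\left(-3,\frac{1}{y + q{\left(-5,v \right)}} \right)} = - 38 \frac{-3 - 3}{1 + \frac{1}{0 + \left(-5 + 6 \cdot 3\right)}} = - 38 \frac{1}{1 + \frac{1}{0 + \left(-5 + 18\right)}} \left(-6\right) = - 38 \frac{1}{1 + \frac{1}{0 + 13}} \left(-6\right) = - 38 \frac{1}{1 + \frac{1}{13}} \left(-6\right) = - 38 \frac{1}{\frac{14}{13}} \left(-6\right) = - 38 \cdot \frac{13}{14} \left(-6\right) = \left(-38\right) \left(- \frac{39}{7}\right) = \frac{1482}{7}$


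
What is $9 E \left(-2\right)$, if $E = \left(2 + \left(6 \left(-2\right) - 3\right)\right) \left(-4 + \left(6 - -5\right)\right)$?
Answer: $1638$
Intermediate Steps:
$E = -91$ ($E = \left(2 - 15\right) \left(-4 + \left(6 + 5\right)\right) = \left(2 - 15\right) \left(-4 + 11\right) = \left(-13\right) 7 = -91$)
$9 E \left(-2\right) = 9 \left(-91\right) \left(-2\right) = \left(-819\right) \left(-2\right) = 1638$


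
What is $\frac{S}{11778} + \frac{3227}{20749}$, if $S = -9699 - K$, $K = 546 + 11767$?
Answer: $- \frac{209359691}{122190861} \approx -1.7134$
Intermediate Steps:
$K = 12313$
$S = -22012$ ($S = -9699 - 12313 = -22012$)
$\frac{S}{11778} + \frac{3227}{20749} = - \frac{22012}{11778} + \frac{3227}{20749} = \left(-22012\right) \frac{1}{11778} + 3227 \cdot \frac{1}{20749} = - \frac{11006}{5889} + \frac{3227}{20749} = - \frac{209359691}{122190861}$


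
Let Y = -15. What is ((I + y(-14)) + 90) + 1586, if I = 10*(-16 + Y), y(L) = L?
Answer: 1352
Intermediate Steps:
I = -310 (I = 10*(-16 - 15) = 10*(-31) = -310)
((I + y(-14)) + 90) + 1586 = ((-310 - 14) + 90) + 1586 = (-324 + 90) + 1586 = -234 + 1586 = 1352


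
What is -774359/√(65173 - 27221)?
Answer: -774359*√593/4744 ≈ -3974.9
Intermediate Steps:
-774359/√(65173 - 27221) = -774359*√593/4744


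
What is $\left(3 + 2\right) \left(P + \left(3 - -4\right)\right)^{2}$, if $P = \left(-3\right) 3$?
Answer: $20$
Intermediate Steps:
$P = -9$
$\left(3 + 2\right) \left(P + \left(3 - -4\right)\right)^{2} = \left(3 + 2\right) \left(-9 + \left(3 - -4\right)\right)^{2} = 5 \left(-9 + \left(3 + 4\right)\right)^{2} = 5 \left(-9 + 7\right)^{2} = 5 \left(-2\right)^{2} = 5 \cdot 4 = 20$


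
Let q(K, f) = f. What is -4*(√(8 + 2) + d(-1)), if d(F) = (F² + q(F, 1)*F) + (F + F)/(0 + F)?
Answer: -8 - 4*√10 ≈ -20.649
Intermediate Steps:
d(F) = 2 + F + F² (d(F) = (F² + 1*F) + (F + F)/(0 + F) = (F² + F) + (2*F)/F = (F + F²) + 2 = 2 + F + F²)
-4*(√(8 + 2) + d(-1)) = -4*(√(8 + 2) + (2 - 1 + (-1)²)) = -4*(√10 + (2 - 1 + 1)) = -4*(√10 + 2) = -4*(2 + √10) = -8 - 4*√10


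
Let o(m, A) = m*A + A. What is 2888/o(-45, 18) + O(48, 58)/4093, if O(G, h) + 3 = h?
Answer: -1472128/405207 ≈ -3.6330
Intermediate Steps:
O(G, h) = -3 + h
o(m, A) = A + A*m (o(m, A) = A*m + A = A + A*m)
2888/o(-45, 18) + O(48, 58)/4093 = 2888/((18*(1 - 45))) + (-3 + 58)/4093 = 2888/((18*(-44))) + 55*(1/4093) = 2888/(-792) + 55/4093 = 2888*(-1/792) + 55/4093 = -361/99 + 55/4093 = -1472128/405207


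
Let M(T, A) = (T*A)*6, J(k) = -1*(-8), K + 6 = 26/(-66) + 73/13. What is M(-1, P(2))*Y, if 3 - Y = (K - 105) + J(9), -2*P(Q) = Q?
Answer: 86468/143 ≈ 604.67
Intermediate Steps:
K = -334/429 (K = -6 + (26/(-66) + 73/13) = -6 + (26*(-1/66) + 73*(1/13)) = -6 + (-13/33 + 73/13) = -6 + 2240/429 = -334/429 ≈ -0.77855)
P(Q) = -Q/2
J(k) = 8
M(T, A) = 6*A*T (M(T, A) = (A*T)*6 = 6*A*T)
Y = 43234/429 (Y = 3 - ((-334/429 - 105) + 8) = 3 - (-45379/429 + 8) = 3 - 1*(-41947/429) = 3 + 41947/429 = 43234/429 ≈ 100.78)
M(-1, P(2))*Y = (6*(-½*2)*(-1))*(43234/429) = (6*(-1)*(-1))*(43234/429) = 6*(43234/429) = 86468/143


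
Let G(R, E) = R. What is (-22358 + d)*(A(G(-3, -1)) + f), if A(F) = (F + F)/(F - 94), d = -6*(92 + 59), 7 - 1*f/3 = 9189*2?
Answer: 124368297120/97 ≈ 1.2821e+9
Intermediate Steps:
f = -55113 (f = 21 - 27567*2 = 21 - 3*18378 = 21 - 55134 = -55113)
d = -906 (d = -6*151 = -906)
A(F) = 2*F/(-94 + F) (A(F) = (2*F)/(-94 + F) = 2*F/(-94 + F))
(-22358 + d)*(A(G(-3, -1)) + f) = (-22358 - 906)*(2*(-3)/(-94 - 3) - 55113) = -23264*(2*(-3)/(-97) - 55113) = -23264*(2*(-3)*(-1/97) - 55113) = -23264*(6/97 - 55113) = -23264*(-5345955/97) = 124368297120/97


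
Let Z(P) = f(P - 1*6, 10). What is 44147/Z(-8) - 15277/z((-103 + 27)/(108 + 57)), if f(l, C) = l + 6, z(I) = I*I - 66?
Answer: -37871606639/7164296 ≈ -5286.2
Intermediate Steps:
z(I) = -66 + I² (z(I) = I² - 66 = -66 + I²)
f(l, C) = 6 + l
Z(P) = P (Z(P) = 6 + (P - 1*6) = 6 + (P - 6) = 6 + (-6 + P) = P)
44147/Z(-8) - 15277/z((-103 + 27)/(108 + 57)) = 44147/(-8) - 15277/(-66 + ((-103 + 27)/(108 + 57))²) = 44147*(-⅛) - 15277/(-66 + (-76/165)²) = -44147/8 - 15277/(-66 + (-76*1/165)²) = -44147/8 - 15277/(-66 + (-76/165)²) = -44147/8 - 15277/(-66 + 5776/27225) = -44147/8 - 15277/(-1791074/27225) = -44147/8 - 15277*(-27225/1791074) = -44147/8 + 415916325/1791074 = -37871606639/7164296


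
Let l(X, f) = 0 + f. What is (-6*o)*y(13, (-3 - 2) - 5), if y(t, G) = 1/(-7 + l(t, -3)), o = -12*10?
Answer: -72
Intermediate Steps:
l(X, f) = f
o = -120 (o = -4*30 = -120)
y(t, G) = -1/10 (y(t, G) = 1/(-7 - 3) = 1/(-10) = -1/10)
(-6*o)*y(13, (-3 - 2) - 5) = -6*(-120)*(-1/10) = 720*(-1/10) = -72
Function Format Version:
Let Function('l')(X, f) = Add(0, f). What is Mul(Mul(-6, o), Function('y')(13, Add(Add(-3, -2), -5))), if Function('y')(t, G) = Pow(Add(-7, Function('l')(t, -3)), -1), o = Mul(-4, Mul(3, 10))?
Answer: -72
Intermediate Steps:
Function('l')(X, f) = f
o = -120 (o = Mul(-4, 30) = -120)
Function('y')(t, G) = Rational(-1, 10) (Function('y')(t, G) = Pow(Add(-7, -3), -1) = Pow(-10, -1) = Rational(-1, 10))
Mul(Mul(-6, o), Function('y')(13, Add(Add(-3, -2), -5))) = Mul(Mul(-6, -120), Rational(-1, 10)) = Mul(720, Rational(-1, 10)) = -72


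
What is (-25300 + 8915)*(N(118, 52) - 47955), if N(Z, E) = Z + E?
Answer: 782957225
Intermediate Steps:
N(Z, E) = E + Z
(-25300 + 8915)*(N(118, 52) - 47955) = (-25300 + 8915)*((52 + 118) - 47955) = -16385*(170 - 47955) = -16385*(-47785) = 782957225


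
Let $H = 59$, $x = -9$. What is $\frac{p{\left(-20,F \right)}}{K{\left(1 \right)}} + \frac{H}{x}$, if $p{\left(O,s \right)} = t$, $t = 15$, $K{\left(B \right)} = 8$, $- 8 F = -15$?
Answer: $- \frac{337}{72} \approx -4.6806$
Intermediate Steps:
$F = \frac{15}{8}$ ($F = \left(- \frac{1}{8}\right) \left(-15\right) = \frac{15}{8} \approx 1.875$)
$p{\left(O,s \right)} = 15$
$\frac{p{\left(-20,F \right)}}{K{\left(1 \right)}} + \frac{H}{x} = \frac{15}{8} + \frac{59}{-9} = 15 \cdot \frac{1}{8} + 59 \left(- \frac{1}{9}\right) = \frac{15}{8} - \frac{59}{9} = - \frac{337}{72}$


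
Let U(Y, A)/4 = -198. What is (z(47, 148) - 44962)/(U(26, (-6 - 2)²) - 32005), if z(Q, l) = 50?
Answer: 44912/32797 ≈ 1.3694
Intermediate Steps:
U(Y, A) = -792 (U(Y, A) = 4*(-198) = -792)
(z(47, 148) - 44962)/(U(26, (-6 - 2)²) - 32005) = (50 - 44962)/(-792 - 32005) = -44912/(-32797) = -44912*(-1/32797) = 44912/32797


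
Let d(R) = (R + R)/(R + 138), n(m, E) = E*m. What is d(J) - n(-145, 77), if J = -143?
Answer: 56111/5 ≈ 11222.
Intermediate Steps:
d(R) = 2*R/(138 + R) (d(R) = (2*R)/(138 + R) = 2*R/(138 + R))
d(J) - n(-145, 77) = 2*(-143)/(138 - 143) - 77*(-145) = 2*(-143)/(-5) - 1*(-11165) = 2*(-143)*(-⅕) + 11165 = 286/5 + 11165 = 56111/5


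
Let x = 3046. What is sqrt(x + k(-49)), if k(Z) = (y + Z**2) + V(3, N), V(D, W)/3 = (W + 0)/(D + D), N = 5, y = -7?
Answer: sqrt(21770)/2 ≈ 73.773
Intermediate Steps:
V(D, W) = 3*W/(2*D) (V(D, W) = 3*((W + 0)/(D + D)) = 3*(W/((2*D))) = 3*(W*(1/(2*D))) = 3*(W/(2*D)) = 3*W/(2*D))
k(Z) = -9/2 + Z**2 (k(Z) = (-7 + Z**2) + (3/2)*5/3 = (-7 + Z**2) + (3/2)*5*(1/3) = (-7 + Z**2) + 5/2 = -9/2 + Z**2)
sqrt(x + k(-49)) = sqrt(3046 + (-9/2 + (-49)**2)) = sqrt(3046 + (-9/2 + 2401)) = sqrt(3046 + 4793/2) = sqrt(10885/2) = sqrt(21770)/2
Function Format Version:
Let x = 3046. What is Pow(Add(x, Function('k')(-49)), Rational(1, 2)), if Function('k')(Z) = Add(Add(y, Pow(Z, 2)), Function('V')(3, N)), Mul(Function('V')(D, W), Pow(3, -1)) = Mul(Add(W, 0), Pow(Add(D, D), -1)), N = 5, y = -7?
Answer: Mul(Rational(1, 2), Pow(21770, Rational(1, 2))) ≈ 73.773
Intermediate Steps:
Function('V')(D, W) = Mul(Rational(3, 2), W, Pow(D, -1)) (Function('V')(D, W) = Mul(3, Mul(Add(W, 0), Pow(Add(D, D), -1))) = Mul(3, Mul(W, Pow(Mul(2, D), -1))) = Mul(3, Mul(W, Mul(Rational(1, 2), Pow(D, -1)))) = Mul(3, Mul(Rational(1, 2), W, Pow(D, -1))) = Mul(Rational(3, 2), W, Pow(D, -1)))
Function('k')(Z) = Add(Rational(-9, 2), Pow(Z, 2)) (Function('k')(Z) = Add(Add(-7, Pow(Z, 2)), Mul(Rational(3, 2), 5, Pow(3, -1))) = Add(Add(-7, Pow(Z, 2)), Mul(Rational(3, 2), 5, Rational(1, 3))) = Add(Add(-7, Pow(Z, 2)), Rational(5, 2)) = Add(Rational(-9, 2), Pow(Z, 2)))
Pow(Add(x, Function('k')(-49)), Rational(1, 2)) = Pow(Add(3046, Add(Rational(-9, 2), Pow(-49, 2))), Rational(1, 2)) = Pow(Add(3046, Add(Rational(-9, 2), 2401)), Rational(1, 2)) = Pow(Add(3046, Rational(4793, 2)), Rational(1, 2)) = Pow(Rational(10885, 2), Rational(1, 2)) = Mul(Rational(1, 2), Pow(21770, Rational(1, 2)))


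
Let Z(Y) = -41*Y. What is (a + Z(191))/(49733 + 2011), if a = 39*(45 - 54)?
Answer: -4091/25872 ≈ -0.15812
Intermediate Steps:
a = -351 (a = 39*(-9) = -351)
(a + Z(191))/(49733 + 2011) = (-351 - 41*191)/(49733 + 2011) = (-351 - 7831)/51744 = -8182*1/51744 = -4091/25872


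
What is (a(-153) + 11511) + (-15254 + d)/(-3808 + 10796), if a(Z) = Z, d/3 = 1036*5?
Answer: 39684995/3494 ≈ 11358.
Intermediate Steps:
d = 15540 (d = 3*(1036*5) = 3*5180 = 15540)
(a(-153) + 11511) + (-15254 + d)/(-3808 + 10796) = (-153 + 11511) + (-15254 + 15540)/(-3808 + 10796) = 11358 + 286/6988 = 11358 + 286*(1/6988) = 11358 + 143/3494 = 39684995/3494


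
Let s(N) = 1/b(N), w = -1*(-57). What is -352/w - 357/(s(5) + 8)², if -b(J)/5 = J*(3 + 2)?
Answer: -74361053/6320673 ≈ -11.765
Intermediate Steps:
b(J) = -25*J (b(J) = -5*J*(3 + 2) = -5*J*5 = -25*J)
w = 57
s(N) = -1/(25*N) (s(N) = 1/(-25*N) = -1/(25*N))
-352/w - 357/(s(5) + 8)² = -352/57 - 357/(-1/25/5 + 8)² = -352*1/57 - 357/(-1/25*⅕ + 8)² = -352/57 - 357/(-1/125 + 8)² = -352/57 - 357/((999/125)²) = -352/57 - 357/998001/15625 = -352/57 - 357*15625/998001 = -352/57 - 1859375/332667 = -74361053/6320673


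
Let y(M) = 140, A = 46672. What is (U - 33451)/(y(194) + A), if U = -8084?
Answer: -13845/15604 ≈ -0.88727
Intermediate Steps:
(U - 33451)/(y(194) + A) = (-8084 - 33451)/(140 + 46672) = -41535/46812 = -41535*1/46812 = -13845/15604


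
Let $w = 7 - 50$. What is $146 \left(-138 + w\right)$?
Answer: $-26426$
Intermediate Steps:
$w = -43$ ($w = 7 - 50 = -43$)
$146 \left(-138 + w\right) = 146 \left(-138 - 43\right) = 146 \left(-181\right) = -26426$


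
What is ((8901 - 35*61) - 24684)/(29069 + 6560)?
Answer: -17918/35629 ≈ -0.50290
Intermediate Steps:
((8901 - 35*61) - 24684)/(29069 + 6560) = ((8901 - 2135) - 24684)/35629 = (6766 - 24684)*(1/35629) = -17918*1/35629 = -17918/35629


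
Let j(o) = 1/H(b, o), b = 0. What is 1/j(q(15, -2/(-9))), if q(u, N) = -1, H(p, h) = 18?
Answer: 18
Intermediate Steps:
j(o) = 1/18
1/j(q(15, -2/(-9))) = 1/(1/18) = 18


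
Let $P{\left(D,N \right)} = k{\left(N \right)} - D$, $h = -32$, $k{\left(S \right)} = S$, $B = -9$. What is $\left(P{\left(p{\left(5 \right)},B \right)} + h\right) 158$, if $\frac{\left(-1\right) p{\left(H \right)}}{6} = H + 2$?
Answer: $158$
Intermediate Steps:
$p{\left(H \right)} = -12 - 6 H$ ($p{\left(H \right)} = - 6 \left(H + 2\right) = - 6 \left(2 + H\right) = -12 - 6 H$)
$P{\left(D,N \right)} = N - D$
$\left(P{\left(p{\left(5 \right)},B \right)} + h\right) 158 = \left(\left(-9 - \left(-12 - 30\right)\right) - 32\right) 158 = \left(\left(-9 - -42\right) - 32\right) 158 = \left(\left(-9 + 42\right) - 32\right) 158 = \left(33 - 32\right) 158 = 1 \cdot 158 = 158$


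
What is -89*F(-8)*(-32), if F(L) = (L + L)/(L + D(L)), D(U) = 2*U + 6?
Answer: 22784/9 ≈ 2531.6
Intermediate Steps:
D(U) = 6 + 2*U
F(L) = 2*L/(6 + 3*L) (F(L) = (L + L)/(L + (6 + 2*L)) = (2*L)/(6 + 3*L) = 2*L/(6 + 3*L))
-89*F(-8)*(-32) = -178*(-8)/(3*(2 - 8))*(-32) = -178*(-8)/(3*(-6))*(-32) = -178*(-8)*(-1)/(3*6)*(-32) = -89*8/9*(-32) = -712/9*(-32) = 22784/9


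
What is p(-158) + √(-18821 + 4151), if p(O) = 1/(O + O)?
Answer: -1/316 + 3*I*√1630 ≈ -0.0031646 + 121.12*I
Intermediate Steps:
p(O) = 1/(2*O)
p(-158) + √(-18821 + 4151) = (½)/(-158) + √(-18821 + 4151) = (½)*(-1/158) + √(-14670) = -1/316 + 3*I*√1630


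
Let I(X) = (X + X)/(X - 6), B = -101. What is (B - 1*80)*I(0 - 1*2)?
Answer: -181/2 ≈ -90.500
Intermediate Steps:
I(X) = 2*X/(-6 + X) (I(X) = (2*X)/(-6 + X) = 2*X/(-6 + X))
(B - 1*80)*I(0 - 1*2) = (-101 - 1*80)*(2*(0 - 1*2)/(-6 + (0 - 1*2))) = (-101 - 80)*(2*(0 - 2)/(-6 + (0 - 2))) = -362*(-2)/(-6 - 2) = -362*(-2)/(-8) = -362*(-2)*(-1)/8 = -181*1/2 = -181/2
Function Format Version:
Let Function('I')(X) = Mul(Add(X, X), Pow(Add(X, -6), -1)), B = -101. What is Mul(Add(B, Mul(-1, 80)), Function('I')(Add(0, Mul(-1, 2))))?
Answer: Rational(-181, 2) ≈ -90.500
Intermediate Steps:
Function('I')(X) = Mul(2, X, Pow(Add(-6, X), -1)) (Function('I')(X) = Mul(Mul(2, X), Pow(Add(-6, X), -1)) = Mul(2, X, Pow(Add(-6, X), -1)))
Mul(Add(B, Mul(-1, 80)), Function('I')(Add(0, Mul(-1, 2)))) = Mul(Add(-101, Mul(-1, 80)), Mul(2, Add(0, Mul(-1, 2)), Pow(Add(-6, Add(0, Mul(-1, 2))), -1))) = Mul(Add(-101, -80), Mul(2, Add(0, -2), Pow(Add(-6, Add(0, -2)), -1))) = Mul(-181, Mul(2, -2, Pow(Add(-6, -2), -1))) = Mul(-181, Mul(2, -2, Pow(-8, -1))) = Mul(-181, Mul(2, -2, Rational(-1, 8))) = Mul(-181, Rational(1, 2)) = Rational(-181, 2)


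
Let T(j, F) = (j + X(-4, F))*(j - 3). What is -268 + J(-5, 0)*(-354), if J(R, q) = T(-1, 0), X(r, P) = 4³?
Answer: 88940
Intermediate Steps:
X(r, P) = 64
T(j, F) = (-3 + j)*(64 + j) (T(j, F) = (j + 64)*(j - 3) = (64 + j)*(-3 + j) = (-3 + j)*(64 + j))
J(R, q) = -252 (J(R, q) = -192 + (-1)² + 61*(-1) = -192 + 1 - 61 = -252)
-268 + J(-5, 0)*(-354) = -268 - 252*(-354) = -268 + 89208 = 88940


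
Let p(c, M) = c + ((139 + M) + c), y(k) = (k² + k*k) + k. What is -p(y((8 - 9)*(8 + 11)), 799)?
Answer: -2344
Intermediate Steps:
y(k) = k + 2*k² (y(k) = (k² + k²) + k = 2*k² + k = k + 2*k²)
p(c, M) = 139 + M + 2*c (p(c, M) = c + (139 + M + c) = 139 + M + 2*c)
-p(y((8 - 9)*(8 + 11)), 799) = -(139 + 799 + 2*(((8 - 9)*(8 + 11))*(1 + 2*((8 - 9)*(8 + 11))))) = -(139 + 799 + 2*((-1*19)*(1 + 2*(-1*19)))) = -(139 + 799 + 2*(-19*(1 + 2*(-19)))) = -(139 + 799 + 2*(-19*(1 - 38))) = -(139 + 799 + 2*(-19*(-37))) = -(139 + 799 + 2*703) = -(139 + 799 + 1406) = -1*2344 = -2344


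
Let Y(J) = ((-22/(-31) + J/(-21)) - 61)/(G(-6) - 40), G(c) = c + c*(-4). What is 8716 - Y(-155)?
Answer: 62398054/7161 ≈ 8713.6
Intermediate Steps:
G(c) = -3*c (G(c) = c - 4*c = -3*c)
Y(J) = 1869/682 + J/462 (Y(J) = ((-22/(-31) + J/(-21)) - 61)/(-3*(-6) - 40) = ((-22*(-1/31) + J*(-1/21)) - 61)/(18 - 40) = ((22/31 - J/21) - 61)/(-22) = (-1869/31 - J/21)*(-1/22) = 1869/682 + J/462)
8716 - Y(-155) = 8716 - (1869/682 + (1/462)*(-155)) = 8716 - (1869/682 - 155/462) = 8716 - 1*17222/7161 = 8716 - 17222/7161 = 62398054/7161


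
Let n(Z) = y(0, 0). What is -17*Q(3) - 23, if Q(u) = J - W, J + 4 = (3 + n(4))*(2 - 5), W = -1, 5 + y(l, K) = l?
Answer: -74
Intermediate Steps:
y(l, K) = -5 + l
n(Z) = -5 (n(Z) = -5 + 0 = -5)
J = 2 (J = -4 + (3 - 5)*(2 - 5) = -4 - 2*(-3) = -4 + 6 = 2)
Q(u) = 3 (Q(u) = 2 - 1*(-1) = 2 + 1 = 3)
-17*Q(3) - 23 = -17*3 - 23 = -51 - 23 = -74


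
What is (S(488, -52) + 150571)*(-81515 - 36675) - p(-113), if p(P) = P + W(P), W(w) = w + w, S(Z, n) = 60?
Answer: -17803077551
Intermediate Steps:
W(w) = 2*w
p(P) = 3*P (p(P) = P + 2*P = 3*P)
(S(488, -52) + 150571)*(-81515 - 36675) - p(-113) = (60 + 150571)*(-81515 - 36675) - 3*(-113) = 150631*(-118190) - 1*(-339) = -17803077890 + 339 = -17803077551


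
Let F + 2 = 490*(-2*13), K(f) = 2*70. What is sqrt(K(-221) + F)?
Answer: I*sqrt(12602) ≈ 112.26*I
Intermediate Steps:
K(f) = 140
F = -12742 (F = -2 + 490*(-2*13) = -2 + 490*(-26) = -2 - 12740 = -12742)
sqrt(K(-221) + F) = sqrt(140 - 12742) = sqrt(-12602) = I*sqrt(12602)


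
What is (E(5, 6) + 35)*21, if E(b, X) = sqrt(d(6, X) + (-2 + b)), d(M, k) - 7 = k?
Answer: 819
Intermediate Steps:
d(M, k) = 7 + k
E(b, X) = sqrt(5 + X + b) (E(b, X) = sqrt((7 + X) + (-2 + b)) = sqrt(5 + X + b))
(E(5, 6) + 35)*21 = (sqrt(5 + 6 + 5) + 35)*21 = (sqrt(16) + 35)*21 = (4 + 35)*21 = 39*21 = 819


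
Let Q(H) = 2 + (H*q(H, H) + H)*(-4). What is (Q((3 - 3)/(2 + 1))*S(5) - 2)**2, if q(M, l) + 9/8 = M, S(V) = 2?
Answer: 4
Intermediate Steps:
q(M, l) = -9/8 + M
Q(H) = 2 - 4*H - 4*H*(-9/8 + H) (Q(H) = 2 + (H*(-9/8 + H) + H)*(-4) = 2 + (H + H*(-9/8 + H))*(-4) = 2 + (-4*H - 4*H*(-9/8 + H)) = 2 - 4*H - 4*H*(-9/8 + H))
(Q((3 - 3)/(2 + 1))*S(5) - 2)**2 = ((2 + ((3 - 3)/(2 + 1))/2 - 4*(3 - 3)**2/(2 + 1)**2)*2 - 2)**2 = ((2 + (0/3)/2 - 4*(0/3)**2)*2 - 2)**2 = ((2 + (0*(1/3))/2 - 4*(0*(1/3))**2)*2 - 2)**2 = ((2 + (1/2)*0 - 4*0**2)*2 - 2)**2 = ((2 + 0 - 4*0)*2 - 2)**2 = ((2 + 0 + 0)*2 - 2)**2 = (2*2 - 2)**2 = (4 - 2)**2 = 2**2 = 4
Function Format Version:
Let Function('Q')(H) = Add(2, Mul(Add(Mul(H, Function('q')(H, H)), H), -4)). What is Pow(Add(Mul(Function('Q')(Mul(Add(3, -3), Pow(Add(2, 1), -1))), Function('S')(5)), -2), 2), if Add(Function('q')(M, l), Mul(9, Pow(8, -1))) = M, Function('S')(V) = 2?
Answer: 4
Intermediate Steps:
Function('q')(M, l) = Add(Rational(-9, 8), M)
Function('Q')(H) = Add(2, Mul(-4, H), Mul(-4, H, Add(Rational(-9, 8), H))) (Function('Q')(H) = Add(2, Mul(Add(Mul(H, Add(Rational(-9, 8), H)), H), -4)) = Add(2, Mul(Add(H, Mul(H, Add(Rational(-9, 8), H))), -4)) = Add(2, Add(Mul(-4, H), Mul(-4, H, Add(Rational(-9, 8), H)))) = Add(2, Mul(-4, H), Mul(-4, H, Add(Rational(-9, 8), H))))
Pow(Add(Mul(Function('Q')(Mul(Add(3, -3), Pow(Add(2, 1), -1))), Function('S')(5)), -2), 2) = Pow(Add(Mul(Add(2, Mul(Rational(1, 2), Mul(Add(3, -3), Pow(Add(2, 1), -1))), Mul(-4, Pow(Mul(Add(3, -3), Pow(Add(2, 1), -1)), 2))), 2), -2), 2) = Pow(Add(Mul(Add(2, Mul(Rational(1, 2), Mul(0, Pow(3, -1))), Mul(-4, Pow(Mul(0, Pow(3, -1)), 2))), 2), -2), 2) = Pow(Add(Mul(Add(2, Mul(Rational(1, 2), Mul(0, Rational(1, 3))), Mul(-4, Pow(Mul(0, Rational(1, 3)), 2))), 2), -2), 2) = Pow(Add(Mul(Add(2, Mul(Rational(1, 2), 0), Mul(-4, Pow(0, 2))), 2), -2), 2) = Pow(Add(Mul(Add(2, 0, Mul(-4, 0)), 2), -2), 2) = Pow(Add(Mul(Add(2, 0, 0), 2), -2), 2) = Pow(Add(Mul(2, 2), -2), 2) = Pow(Add(4, -2), 2) = Pow(2, 2) = 4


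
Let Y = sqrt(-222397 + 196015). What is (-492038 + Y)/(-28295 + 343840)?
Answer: -492038/315545 + I*sqrt(26382)/315545 ≈ -1.5593 + 0.00051475*I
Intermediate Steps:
Y = I*sqrt(26382) (Y = sqrt(-26382) = I*sqrt(26382) ≈ 162.43*I)
(-492038 + Y)/(-28295 + 343840) = (-492038 + I*sqrt(26382))/(-28295 + 343840) = (-492038 + I*sqrt(26382))/315545 = (-492038 + I*sqrt(26382))*(1/315545) = -492038/315545 + I*sqrt(26382)/315545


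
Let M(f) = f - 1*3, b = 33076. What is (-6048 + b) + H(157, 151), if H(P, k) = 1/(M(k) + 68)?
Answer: 5838049/216 ≈ 27028.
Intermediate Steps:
M(f) = -3 + f (M(f) = f - 3 = -3 + f)
H(P, k) = 1/(65 + k) (H(P, k) = 1/((-3 + k) + 68) = 1/(65 + k))
(-6048 + b) + H(157, 151) = (-6048 + 33076) + 1/(65 + 151) = 27028 + 1/216 = 5838049/216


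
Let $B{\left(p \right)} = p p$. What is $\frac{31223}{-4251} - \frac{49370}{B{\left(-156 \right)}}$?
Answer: $- \frac{12432241}{1326312} \approx -9.3735$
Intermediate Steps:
$B{\left(p \right)} = p^{2}$
$\frac{31223}{-4251} - \frac{49370}{B{\left(-156 \right)}} = \frac{31223}{-4251} - \frac{49370}{\left(-156\right)^{2}} = 31223 \left(- \frac{1}{4251}\right) - \frac{49370}{24336} = - \frac{31223}{4251} - \frac{24685}{12168} = - \frac{12432241}{1326312}$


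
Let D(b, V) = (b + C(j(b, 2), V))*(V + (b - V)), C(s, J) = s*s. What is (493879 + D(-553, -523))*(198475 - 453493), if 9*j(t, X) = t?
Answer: 8869326190894/27 ≈ 3.2849e+11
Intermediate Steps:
j(t, X) = t/9
C(s, J) = s²
D(b, V) = b*(b + b²/81) (D(b, V) = (b + (b/9)²)*(V + (b - V)) = (b + b²/81)*b = b*(b + b²/81))
(493879 + D(-553, -523))*(198475 - 453493) = (493879 + (1/81)*(-553)²*(81 - 553))*(198475 - 453493) = (493879 + (1/81)*305809*(-472))*(-255018) = (493879 - 144341848/81)*(-255018) = -104337649/81*(-255018) = 8869326190894/27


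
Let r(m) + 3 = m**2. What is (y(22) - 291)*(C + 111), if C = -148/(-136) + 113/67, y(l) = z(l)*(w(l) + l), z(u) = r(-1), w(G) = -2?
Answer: -85788249/2278 ≈ -37659.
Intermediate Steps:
r(m) = -3 + m**2
z(u) = -2 (z(u) = -3 + (-1)**2 = -3 + 1 = -2)
y(l) = 4 - 2*l (y(l) = -2*(-2 + l) = 4 - 2*l)
C = 6321/2278 (C = -148*(-1/136) + 113*(1/67) = 37/34 + 113/67 = 6321/2278 ≈ 2.7748)
(y(22) - 291)*(C + 111) = ((4 - 2*22) - 291)*(6321/2278 + 111) = ((4 - 44) - 291)*(259179/2278) = (-40 - 291)*(259179/2278) = -331*259179/2278 = -85788249/2278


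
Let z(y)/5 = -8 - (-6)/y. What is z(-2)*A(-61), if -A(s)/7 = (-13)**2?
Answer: 65065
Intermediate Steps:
z(y) = -40 + 30/y (z(y) = 5*(-8 - (-6)/y) = 5*(-8 + 6/y) = -40 + 30/y)
A(s) = -1183 (A(s) = -7*(-13)**2 = -7*169 = -1183)
z(-2)*A(-61) = (-40 + 30/(-2))*(-1183) = (-40 + 30*(-1/2))*(-1183) = (-40 - 15)*(-1183) = -55*(-1183) = 65065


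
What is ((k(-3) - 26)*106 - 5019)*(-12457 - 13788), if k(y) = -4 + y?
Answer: 223528665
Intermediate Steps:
((k(-3) - 26)*106 - 5019)*(-12457 - 13788) = (((-4 - 3) - 26)*106 - 5019)*(-12457 - 13788) = ((-7 - 26)*106 - 5019)*(-26245) = (-33*106 - 5019)*(-26245) = (-3498 - 5019)*(-26245) = -8517*(-26245) = 223528665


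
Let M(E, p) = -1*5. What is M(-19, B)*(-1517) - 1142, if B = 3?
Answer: 6443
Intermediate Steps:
M(E, p) = -5
M(-19, B)*(-1517) - 1142 = -5*(-1517) - 1142 = 7585 - 1142 = 6443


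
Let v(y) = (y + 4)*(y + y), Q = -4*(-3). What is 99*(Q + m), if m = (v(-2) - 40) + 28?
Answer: -792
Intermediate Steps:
Q = 12
v(y) = 2*y*(4 + y) (v(y) = (4 + y)*(2*y) = 2*y*(4 + y))
m = -20 (m = (2*(-2)*(4 - 2) - 40) + 28 = (2*(-2)*2 - 40) + 28 = (-8 - 40) + 28 = -48 + 28 = -20)
99*(Q + m) = 99*(12 - 20) = 99*(-8) = -792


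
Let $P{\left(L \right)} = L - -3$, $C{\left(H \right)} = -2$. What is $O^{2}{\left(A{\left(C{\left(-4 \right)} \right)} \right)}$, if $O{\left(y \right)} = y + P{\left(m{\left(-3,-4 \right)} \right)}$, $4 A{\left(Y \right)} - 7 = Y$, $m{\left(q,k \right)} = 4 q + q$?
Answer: $\frac{1849}{16} \approx 115.56$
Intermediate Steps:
$m{\left(q,k \right)} = 5 q$
$A{\left(Y \right)} = \frac{7}{4} + \frac{Y}{4}$
$P{\left(L \right)} = 3 + L$ ($P{\left(L \right)} = L + 3 = 3 + L$)
$O{\left(y \right)} = -12 + y$ ($O{\left(y \right)} = y + \left(3 + 5 \left(-3\right)\right) = y + \left(3 - 15\right) = y - 12 = -12 + y$)
$O^{2}{\left(A{\left(C{\left(-4 \right)} \right)} \right)} = \left(-12 + \left(\frac{7}{4} + \frac{1}{4} \left(-2\right)\right)\right)^{2} = \left(-12 + \left(\frac{7}{4} - \frac{1}{2}\right)\right)^{2} = \left(-12 + \frac{5}{4}\right)^{2} = \left(- \frac{43}{4}\right)^{2} = \frac{1849}{16}$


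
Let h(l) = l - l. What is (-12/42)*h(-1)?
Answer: 0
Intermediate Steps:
h(l) = 0
(-12/42)*h(-1) = (-12/42)*0 = ((1/42)*(-12))*0 = -2/7*0 = 0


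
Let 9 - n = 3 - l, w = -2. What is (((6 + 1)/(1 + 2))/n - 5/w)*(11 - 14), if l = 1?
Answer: -17/2 ≈ -8.5000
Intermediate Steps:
n = 7 (n = 9 - (3 - 1*1) = 9 - (3 - 1) = 9 - 1*2 = 9 - 2 = 7)
(((6 + 1)/(1 + 2))/n - 5/w)*(11 - 14) = (((6 + 1)/(1 + 2))/7 - 5/(-2))*(11 - 14) = ((7/3)*(⅐) - 5*(-½))*(-3) = ((7*(⅓))*(⅐) + 5/2)*(-3) = ((7/3)*(⅐) + 5/2)*(-3) = (⅓ + 5/2)*(-3) = (17/6)*(-3) = -17/2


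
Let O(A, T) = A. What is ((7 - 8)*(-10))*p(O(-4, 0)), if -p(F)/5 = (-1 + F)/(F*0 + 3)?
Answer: 250/3 ≈ 83.333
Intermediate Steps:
p(F) = 5/3 - 5*F/3 (p(F) = -5*(-1 + F)/(F*0 + 3) = -5*(-1 + F)/(0 + 3) = -5*(-1 + F)/3 = -5*(-1/3 + F/3) = 5/3 - 5*F/3)
((7 - 8)*(-10))*p(O(-4, 0)) = ((7 - 8)*(-10))*(5/3 - 5/3*(-4)) = (-1*(-10))*(5/3 + 20/3) = 10*(25/3) = 250/3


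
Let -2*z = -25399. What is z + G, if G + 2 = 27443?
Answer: 80281/2 ≈ 40141.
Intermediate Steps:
G = 27441 (G = -2 + 27443 = 27441)
z = 25399/2 (z = -½*(-25399) = 25399/2 ≈ 12700.)
z + G = 25399/2 + 27441 = 80281/2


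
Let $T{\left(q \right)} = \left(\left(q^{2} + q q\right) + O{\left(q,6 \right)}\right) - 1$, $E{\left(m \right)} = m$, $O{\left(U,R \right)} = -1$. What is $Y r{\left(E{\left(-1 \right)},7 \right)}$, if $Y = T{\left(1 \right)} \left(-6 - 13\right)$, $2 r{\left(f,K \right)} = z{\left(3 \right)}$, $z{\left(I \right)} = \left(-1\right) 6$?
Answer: $0$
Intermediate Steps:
$z{\left(I \right)} = -6$
$T{\left(q \right)} = -2 + 2 q^{2}$ ($T{\left(q \right)} = \left(\left(q^{2} + q q\right) - 1\right) - 1 = \left(\left(q^{2} + q^{2}\right) - 1\right) - 1 = \left(2 q^{2} - 1\right) - 1 = \left(-1 + 2 q^{2}\right) - 1 = -2 + 2 q^{2}$)
$r{\left(f,K \right)} = -3$ ($r{\left(f,K \right)} = \frac{1}{2} \left(-6\right) = -3$)
$Y = 0$ ($Y = \left(-2 + 2 \cdot 1^{2}\right) \left(-6 - 13\right) = \left(-2 + 2 \cdot 1\right) \left(-6 - 13\right) = \left(-2 + 2\right) \left(-19\right) = 0 \left(-19\right) = 0$)
$Y r{\left(E{\left(-1 \right)},7 \right)} = 0 \left(-3\right) = 0$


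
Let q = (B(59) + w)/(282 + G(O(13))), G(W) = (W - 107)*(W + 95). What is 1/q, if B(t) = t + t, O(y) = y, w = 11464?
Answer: -4935/5791 ≈ -0.85218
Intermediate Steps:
G(W) = (-107 + W)*(95 + W)
B(t) = 2*t
q = -5791/4935 (q = (2*59 + 11464)/(282 + (-10165 + 13**2 - 12*13)) = (118 + 11464)/(282 + (-10165 + 169 - 156)) = 11582/(282 - 10152) = 11582/(-9870) = 11582*(-1/9870) = -5791/4935 ≈ -1.1735)
1/q = 1/(-5791/4935) = -4935/5791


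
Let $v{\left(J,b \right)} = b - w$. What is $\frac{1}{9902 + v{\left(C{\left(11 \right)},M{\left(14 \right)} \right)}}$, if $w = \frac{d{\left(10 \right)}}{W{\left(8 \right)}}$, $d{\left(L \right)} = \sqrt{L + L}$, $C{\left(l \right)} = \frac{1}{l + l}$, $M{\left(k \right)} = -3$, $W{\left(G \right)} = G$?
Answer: $\frac{158384}{1567843211} + \frac{4 \sqrt{5}}{1567843211} \approx 0.00010103$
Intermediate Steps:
$C{\left(l \right)} = \frac{1}{2 l}$
$d{\left(L \right)} = \sqrt{2} \sqrt{L}$ ($d{\left(L \right)} = \sqrt{2 L} = \sqrt{2} \sqrt{L}$)
$w = \frac{\sqrt{5}}{4}$ ($w = \frac{\sqrt{2} \sqrt{10}}{8} = 2 \sqrt{5} \cdot \frac{1}{8} = \frac{\sqrt{5}}{4} \approx 0.55902$)
$v{\left(J,b \right)} = b - \frac{\sqrt{5}}{4}$
$\frac{1}{9902 + v{\left(C{\left(11 \right)},M{\left(14 \right)} \right)}} = \frac{1}{9902 - \left(3 + \frac{\sqrt{5}}{4}\right)} = \frac{1}{9899 - \frac{\sqrt{5}}{4}}$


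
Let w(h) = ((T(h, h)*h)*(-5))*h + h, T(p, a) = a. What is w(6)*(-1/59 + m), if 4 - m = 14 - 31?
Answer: -1329612/59 ≈ -22536.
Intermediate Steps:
m = 21 (m = 4 - (14 - 31) = 4 - 1*(-17) = 4 + 17 = 21)
w(h) = h - 5*h**3 (w(h) = ((h*h)*(-5))*h + h = (h**2*(-5))*h + h = (-5*h**2)*h + h = -5*h**3 + h = h - 5*h**3)
w(6)*(-1/59 + m) = (6 - 5*6**3)*(-1/59 + 21) = (6 - 5*216)*(-1*1/59 + 21) = (6 - 1080)*(-1/59 + 21) = -1074*1238/59 = -1329612/59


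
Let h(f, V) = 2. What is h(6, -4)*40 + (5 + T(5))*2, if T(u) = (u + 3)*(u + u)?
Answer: 250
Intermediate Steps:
T(u) = 2*u*(3 + u) (T(u) = (3 + u)*(2*u) = 2*u*(3 + u))
h(6, -4)*40 + (5 + T(5))*2 = 2*40 + (5 + 2*5*(3 + 5))*2 = 80 + (5 + 2*5*8)*2 = 80 + (5 + 80)*2 = 80 + 85*2 = 80 + 170 = 250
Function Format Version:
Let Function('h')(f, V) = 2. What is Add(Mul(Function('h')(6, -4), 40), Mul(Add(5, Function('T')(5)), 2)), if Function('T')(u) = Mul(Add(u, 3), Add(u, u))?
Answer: 250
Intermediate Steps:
Function('T')(u) = Mul(2, u, Add(3, u)) (Function('T')(u) = Mul(Add(3, u), Mul(2, u)) = Mul(2, u, Add(3, u)))
Add(Mul(Function('h')(6, -4), 40), Mul(Add(5, Function('T')(5)), 2)) = Add(Mul(2, 40), Mul(Add(5, Mul(2, 5, Add(3, 5))), 2)) = Add(80, Mul(Add(5, Mul(2, 5, 8)), 2)) = Add(80, Mul(Add(5, 80), 2)) = Add(80, Mul(85, 2)) = Add(80, 170) = 250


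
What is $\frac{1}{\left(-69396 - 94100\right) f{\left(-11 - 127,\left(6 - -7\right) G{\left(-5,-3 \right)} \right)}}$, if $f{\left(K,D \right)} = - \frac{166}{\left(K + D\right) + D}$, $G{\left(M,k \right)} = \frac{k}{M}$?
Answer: $- \frac{153}{33925420} \approx -4.5099 \cdot 10^{-6}$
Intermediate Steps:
$f{\left(K,D \right)} = - \frac{166}{K + 2 D}$ ($f{\left(K,D \right)} = - \frac{166}{\left(D + K\right) + D} = - \frac{166}{K + 2 D}$)
$\frac{1}{\left(-69396 - 94100\right) f{\left(-11 - 127,\left(6 - -7\right) G{\left(-5,-3 \right)} \right)}} = \frac{1}{\left(-69396 - 94100\right) \left(- \frac{166}{\left(-11 - 127\right) + 2 \left(6 - -7\right) \left(- \frac{3}{-5}\right)}\right)} = \frac{1}{\left(-163496\right) \left(- \frac{166}{-138 + 2 \left(6 + 7\right) \left(\left(-3\right) \left(- \frac{1}{5}\right)\right)}\right)} = - \frac{1}{163496 \left(- \frac{166}{-138 + 2 \cdot 13 \cdot \frac{3}{5}}\right)} = - \frac{1}{163496 \left(- \frac{166}{-138 + 2 \cdot \frac{39}{5}}\right)} = - \frac{1}{163496 \left(- \frac{166}{-138 + \frac{78}{5}}\right)} = - \frac{1}{163496 \left(- \frac{166}{- \frac{612}{5}}\right)} = - \frac{1}{163496 \left(\left(-166\right) \left(- \frac{5}{612}\right)\right)} = - \frac{1}{163496 \cdot \frac{415}{306}} = \left(- \frac{1}{163496}\right) \frac{306}{415} = - \frac{153}{33925420}$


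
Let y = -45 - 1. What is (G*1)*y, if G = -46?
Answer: 2116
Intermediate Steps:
y = -46
(G*1)*y = -46*1*(-46) = -46*(-46) = 2116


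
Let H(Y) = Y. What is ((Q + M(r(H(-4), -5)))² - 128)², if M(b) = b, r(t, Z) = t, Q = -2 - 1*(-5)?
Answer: 16129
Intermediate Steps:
Q = 3 (Q = -2 + 5 = 3)
((Q + M(r(H(-4), -5)))² - 128)² = ((3 - 4)² - 128)² = ((-1)² - 128)² = (1 - 128)² = (-127)² = 16129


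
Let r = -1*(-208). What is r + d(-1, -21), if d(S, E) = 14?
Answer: 222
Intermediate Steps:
r = 208
r + d(-1, -21) = 208 + 14 = 222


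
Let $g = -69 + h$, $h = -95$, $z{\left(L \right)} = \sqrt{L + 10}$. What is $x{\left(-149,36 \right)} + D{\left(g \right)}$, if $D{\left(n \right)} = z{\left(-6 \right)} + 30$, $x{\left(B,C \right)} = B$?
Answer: $-117$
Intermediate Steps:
$z{\left(L \right)} = \sqrt{10 + L}$
$g = -164$ ($g = -69 - 95 = -164$)
$D{\left(n \right)} = 32$ ($D{\left(n \right)} = \sqrt{10 - 6} + 30 = \sqrt{4} + 30 = 2 + 30 = 32$)
$x{\left(-149,36 \right)} + D{\left(g \right)} = -149 + 32 = -117$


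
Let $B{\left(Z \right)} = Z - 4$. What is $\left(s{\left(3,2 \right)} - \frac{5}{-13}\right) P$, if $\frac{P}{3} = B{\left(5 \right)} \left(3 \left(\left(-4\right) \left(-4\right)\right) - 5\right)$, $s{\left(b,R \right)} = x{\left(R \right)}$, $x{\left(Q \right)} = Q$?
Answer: $\frac{3999}{13} \approx 307.62$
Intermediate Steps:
$s{\left(b,R \right)} = R$
$B{\left(Z \right)} = -4 + Z$
$P = 129$ ($P = 3 \left(-4 + 5\right) \left(3 \left(\left(-4\right) \left(-4\right)\right) - 5\right) = 3 \cdot 1 \left(3 \cdot 16 - 5\right) = 3 \cdot 1 \left(48 - 5\right) = 3 \cdot 1 \cdot 43 = 3 \cdot 43 = 129$)
$\left(s{\left(3,2 \right)} - \frac{5}{-13}\right) P = \left(2 - \frac{5}{-13}\right) 129 = \left(2 - - \frac{5}{13}\right) 129 = \left(2 + \frac{5}{13}\right) 129 = \frac{31}{13} \cdot 129 = \frac{3999}{13}$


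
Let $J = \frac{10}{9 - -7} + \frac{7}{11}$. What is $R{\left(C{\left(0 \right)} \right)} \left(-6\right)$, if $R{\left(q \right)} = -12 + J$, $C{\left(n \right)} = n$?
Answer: $\frac{2835}{44} \approx 64.432$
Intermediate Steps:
$J = \frac{111}{88}$ ($J = \frac{10}{9 + 7} + 7 \cdot \frac{1}{11} = \frac{10}{16} + \frac{7}{11} = 10 \cdot \frac{1}{16} + \frac{7}{11} = \frac{5}{8} + \frac{7}{11} = \frac{111}{88} \approx 1.2614$)
$R{\left(q \right)} = - \frac{945}{88}$ ($R{\left(q \right)} = -12 + \frac{111}{88} = - \frac{945}{88}$)
$R{\left(C{\left(0 \right)} \right)} \left(-6\right) = \left(- \frac{945}{88}\right) \left(-6\right) = \frac{2835}{44}$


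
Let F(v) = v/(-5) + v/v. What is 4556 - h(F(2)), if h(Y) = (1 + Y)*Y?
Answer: 113876/25 ≈ 4555.0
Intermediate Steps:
F(v) = 1 - v/5 (F(v) = v*(-⅕) + 1 = -v/5 + 1 = 1 - v/5)
h(Y) = Y*(1 + Y)
4556 - h(F(2)) = 4556 - (1 - ⅕*2)*(1 + (1 - ⅕*2)) = 4556 - (1 - ⅖)*(1 + (1 - ⅖)) = 4556 - 3*(1 + ⅗)/5 = 4556 - 3*8/(5*5) = 4556 - 1*24/25 = 4556 - 24/25 = 113876/25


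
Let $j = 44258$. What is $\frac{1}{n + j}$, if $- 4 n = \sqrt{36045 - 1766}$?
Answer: $\frac{708128}{31340294745} + \frac{4 \sqrt{34279}}{31340294745} \approx 2.2618 \cdot 10^{-5}$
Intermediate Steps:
$n = - \frac{\sqrt{34279}}{4}$ ($n = - \frac{\sqrt{36045 - 1766}}{4} = - \frac{\sqrt{34279}}{4} \approx -46.286$)
$\frac{1}{n + j} = \frac{1}{- \frac{\sqrt{34279}}{4} + 44258} = \frac{1}{44258 - \frac{\sqrt{34279}}{4}}$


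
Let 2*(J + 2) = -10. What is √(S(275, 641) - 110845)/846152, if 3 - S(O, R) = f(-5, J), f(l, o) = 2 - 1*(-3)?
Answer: I*√110847/846152 ≈ 0.00039347*I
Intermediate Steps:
J = -7 (J = -2 + (½)*(-10) = -2 - 5 = -7)
f(l, o) = 5 (f(l, o) = 2 + 3 = 5)
S(O, R) = -2 (S(O, R) = 3 - 1*5 = 3 - 5 = -2)
√(S(275, 641) - 110845)/846152 = √(-2 - 110845)/846152 = √(-110847)*(1/846152) = (I*√110847)*(1/846152) = I*√110847/846152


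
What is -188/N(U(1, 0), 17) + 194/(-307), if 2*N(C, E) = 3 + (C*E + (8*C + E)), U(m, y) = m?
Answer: -124162/13815 ≈ -8.9875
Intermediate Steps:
N(C, E) = 3/2 + E/2 + 4*C + C*E/2 (N(C, E) = (3 + (C*E + (8*C + E)))/2 = (3 + (C*E + (E + 8*C)))/2 = (3 + (E + 8*C + C*E))/2 = (3 + E + 8*C + C*E)/2 = 3/2 + E/2 + 4*C + C*E/2)
-188/N(U(1, 0), 17) + 194/(-307) = -188/(3/2 + (1/2)*17 + 4*1 + (1/2)*1*17) + 194/(-307) = -188/(3/2 + 17/2 + 4 + 17/2) + 194*(-1/307) = -188/45/2 - 194/307 = -188*2/45 - 194/307 = -376/45 - 194/307 = -124162/13815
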